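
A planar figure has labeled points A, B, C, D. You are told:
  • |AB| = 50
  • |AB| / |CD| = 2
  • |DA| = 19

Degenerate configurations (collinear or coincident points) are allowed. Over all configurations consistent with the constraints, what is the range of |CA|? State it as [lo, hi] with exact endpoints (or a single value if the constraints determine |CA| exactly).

|CA| ∈ [6, 44]  (≈ [6.0000, 44.0000])

|AB| ∈ {50}
|AD| ∈ {19}
|CD| ∈ {25}
|BD| ∈ [31, 69]
|AC| ∈ [6, 44]
|BC| ∈ [6, 94]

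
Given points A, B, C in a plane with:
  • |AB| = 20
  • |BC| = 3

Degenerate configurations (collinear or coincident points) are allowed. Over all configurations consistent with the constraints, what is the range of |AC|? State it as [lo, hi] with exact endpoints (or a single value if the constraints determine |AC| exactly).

|AC| ∈ [17, 23]  (≈ [17.0000, 23.0000])

|AB| ∈ {20}
|BC| ∈ {3}
|AC| ∈ [17, 23]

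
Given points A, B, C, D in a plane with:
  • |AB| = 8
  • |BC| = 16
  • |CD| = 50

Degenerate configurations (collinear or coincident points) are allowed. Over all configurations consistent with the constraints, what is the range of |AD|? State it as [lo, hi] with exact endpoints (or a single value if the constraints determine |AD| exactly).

|AB| ∈ {8}
|BC| ∈ {16}
|CD| ∈ {50}
|AC| ∈ [8, 24]
|BD| ∈ [34, 66]
|AD| ∈ [26, 74]

|AD| ∈ [26, 74]  (≈ [26.0000, 74.0000])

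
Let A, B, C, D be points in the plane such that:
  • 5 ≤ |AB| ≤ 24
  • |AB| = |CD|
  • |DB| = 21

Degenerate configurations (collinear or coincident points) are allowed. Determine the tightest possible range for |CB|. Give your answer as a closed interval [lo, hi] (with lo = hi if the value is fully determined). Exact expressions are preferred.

|AB| ∈ [5, 24]
|BD| ∈ {21}
|CD| ∈ [5, 24]
|AD| ∈ [0, 45]
|BC| ∈ [0, 45]
|AC| ∈ [0, 69]

|CB| ∈ [0, 45]  (≈ [0.0000, 45.0000])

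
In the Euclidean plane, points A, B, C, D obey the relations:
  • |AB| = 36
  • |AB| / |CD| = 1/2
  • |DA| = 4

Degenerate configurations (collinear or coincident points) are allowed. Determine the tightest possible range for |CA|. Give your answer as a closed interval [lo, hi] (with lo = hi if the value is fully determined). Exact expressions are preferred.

|AB| ∈ {36}
|AD| ∈ {4}
|CD| ∈ {72}
|BD| ∈ [32, 40]
|AC| ∈ [68, 76]
|BC| ∈ [32, 112]

|CA| ∈ [68, 76]  (≈ [68.0000, 76.0000])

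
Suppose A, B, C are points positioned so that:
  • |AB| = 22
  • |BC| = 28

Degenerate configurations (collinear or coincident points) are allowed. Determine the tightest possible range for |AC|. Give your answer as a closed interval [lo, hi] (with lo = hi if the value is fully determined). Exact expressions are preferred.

|AC| ∈ [6, 50]  (≈ [6.0000, 50.0000])

|AB| ∈ {22}
|BC| ∈ {28}
|AC| ∈ [6, 50]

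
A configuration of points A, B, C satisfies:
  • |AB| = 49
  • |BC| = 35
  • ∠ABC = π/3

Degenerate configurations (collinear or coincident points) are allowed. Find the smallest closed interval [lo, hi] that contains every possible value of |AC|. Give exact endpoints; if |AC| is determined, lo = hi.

|AC| = 7·√(39)  (≈ 43.7150)

|AB| ∈ {49}
|BC| ∈ {35}
|AC| ∈ {7·√(39)}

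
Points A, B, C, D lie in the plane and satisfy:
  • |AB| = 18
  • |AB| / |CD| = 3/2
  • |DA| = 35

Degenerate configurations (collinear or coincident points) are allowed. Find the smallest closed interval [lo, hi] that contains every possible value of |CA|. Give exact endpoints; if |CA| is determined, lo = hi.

|AB| ∈ {18}
|AD| ∈ {35}
|CD| ∈ {12}
|BD| ∈ [17, 53]
|AC| ∈ [23, 47]
|BC| ∈ [5, 65]

|CA| ∈ [23, 47]  (≈ [23.0000, 47.0000])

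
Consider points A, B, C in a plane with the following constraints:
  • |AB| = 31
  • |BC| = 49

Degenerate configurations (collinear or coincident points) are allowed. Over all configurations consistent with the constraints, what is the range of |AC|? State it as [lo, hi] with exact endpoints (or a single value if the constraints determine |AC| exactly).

|AC| ∈ [18, 80]  (≈ [18.0000, 80.0000])

|AB| ∈ {31}
|BC| ∈ {49}
|AC| ∈ [18, 80]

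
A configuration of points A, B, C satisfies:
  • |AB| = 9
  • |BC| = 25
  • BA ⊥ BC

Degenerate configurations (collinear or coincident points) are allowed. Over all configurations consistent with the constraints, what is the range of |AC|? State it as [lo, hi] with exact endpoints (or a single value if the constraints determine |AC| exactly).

|AB| ∈ {9}
|BC| ∈ {25}
|AC| ∈ {√(706)}

|AC| = √(706)  (≈ 26.5707)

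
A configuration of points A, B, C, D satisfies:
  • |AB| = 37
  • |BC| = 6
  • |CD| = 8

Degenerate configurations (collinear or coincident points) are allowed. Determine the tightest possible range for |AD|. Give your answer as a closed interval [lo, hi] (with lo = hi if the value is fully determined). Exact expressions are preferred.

|AD| ∈ [23, 51]  (≈ [23.0000, 51.0000])

|AB| ∈ {37}
|BC| ∈ {6}
|CD| ∈ {8}
|AC| ∈ [31, 43]
|BD| ∈ [2, 14]
|AD| ∈ [23, 51]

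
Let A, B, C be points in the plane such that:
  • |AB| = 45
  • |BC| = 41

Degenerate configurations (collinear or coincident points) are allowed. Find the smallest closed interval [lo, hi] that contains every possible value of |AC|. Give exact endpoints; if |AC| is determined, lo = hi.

|AB| ∈ {45}
|BC| ∈ {41}
|AC| ∈ [4, 86]

|AC| ∈ [4, 86]  (≈ [4.0000, 86.0000])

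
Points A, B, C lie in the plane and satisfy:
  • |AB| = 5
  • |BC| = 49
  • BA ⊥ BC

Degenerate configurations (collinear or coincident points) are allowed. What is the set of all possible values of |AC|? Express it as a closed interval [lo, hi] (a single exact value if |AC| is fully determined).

|AB| ∈ {5}
|BC| ∈ {49}
|AC| ∈ {√(2426)}

|AC| = √(2426)  (≈ 49.2544)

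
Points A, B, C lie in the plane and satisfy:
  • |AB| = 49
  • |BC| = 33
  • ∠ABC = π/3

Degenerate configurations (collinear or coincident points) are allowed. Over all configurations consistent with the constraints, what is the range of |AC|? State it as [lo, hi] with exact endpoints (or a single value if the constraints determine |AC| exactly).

|AC| = √(1873)  (≈ 43.2782)

|AB| ∈ {49}
|BC| ∈ {33}
|AC| ∈ {√(1873)}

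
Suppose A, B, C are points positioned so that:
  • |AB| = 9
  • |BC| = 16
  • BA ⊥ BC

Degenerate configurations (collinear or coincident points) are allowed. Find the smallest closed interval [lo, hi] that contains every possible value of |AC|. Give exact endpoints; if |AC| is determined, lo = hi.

|AC| = √(337)  (≈ 18.3576)

|AB| ∈ {9}
|BC| ∈ {16}
|AC| ∈ {√(337)}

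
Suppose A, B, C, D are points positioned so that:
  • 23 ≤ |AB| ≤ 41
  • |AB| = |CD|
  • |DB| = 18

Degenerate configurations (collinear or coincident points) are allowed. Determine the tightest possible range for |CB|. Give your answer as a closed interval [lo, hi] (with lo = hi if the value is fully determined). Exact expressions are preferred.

|CB| ∈ [5, 59]  (≈ [5.0000, 59.0000])

|AB| ∈ [23, 41]
|BD| ∈ {18}
|CD| ∈ [23, 41]
|AD| ∈ [5, 59]
|BC| ∈ [5, 59]
|AC| ∈ [0, 100]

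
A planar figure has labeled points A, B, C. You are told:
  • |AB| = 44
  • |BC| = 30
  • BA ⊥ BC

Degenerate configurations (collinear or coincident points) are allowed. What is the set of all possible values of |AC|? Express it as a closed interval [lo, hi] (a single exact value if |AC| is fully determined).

|AB| ∈ {44}
|BC| ∈ {30}
|AC| ∈ {2·√(709)}

|AC| = 2·√(709)  (≈ 53.2541)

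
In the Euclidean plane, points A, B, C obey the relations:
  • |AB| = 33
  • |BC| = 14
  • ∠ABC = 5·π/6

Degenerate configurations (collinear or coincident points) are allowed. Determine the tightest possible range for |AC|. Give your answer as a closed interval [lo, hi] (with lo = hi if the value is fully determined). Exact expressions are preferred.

|AB| ∈ {33}
|BC| ∈ {14}
|AC| ∈ {√(462·√(3) + 1285)}

|AC| = √(462·√(3) + 1285)  (≈ 45.6641)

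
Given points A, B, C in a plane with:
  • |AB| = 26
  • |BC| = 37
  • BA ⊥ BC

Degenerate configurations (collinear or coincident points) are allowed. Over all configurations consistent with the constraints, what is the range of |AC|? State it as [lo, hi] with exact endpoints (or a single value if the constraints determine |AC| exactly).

|AB| ∈ {26}
|BC| ∈ {37}
|AC| ∈ {√(2045)}

|AC| = √(2045)  (≈ 45.2217)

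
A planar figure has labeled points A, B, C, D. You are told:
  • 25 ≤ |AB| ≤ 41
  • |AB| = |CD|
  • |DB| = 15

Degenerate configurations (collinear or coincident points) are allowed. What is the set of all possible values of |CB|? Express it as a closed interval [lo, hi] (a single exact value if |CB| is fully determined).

|AB| ∈ [25, 41]
|BD| ∈ {15}
|CD| ∈ [25, 41]
|AD| ∈ [10, 56]
|BC| ∈ [10, 56]
|AC| ∈ [0, 97]

|CB| ∈ [10, 56]  (≈ [10.0000, 56.0000])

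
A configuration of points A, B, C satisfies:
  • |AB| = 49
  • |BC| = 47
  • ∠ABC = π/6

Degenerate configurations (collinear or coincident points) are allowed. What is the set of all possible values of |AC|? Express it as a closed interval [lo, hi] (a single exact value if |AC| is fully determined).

|AB| ∈ {49}
|BC| ∈ {47}
|AC| ∈ {√(4610 - 2303·√(3))}

|AC| = √(4610 - 2303·√(3))  (≈ 24.9216)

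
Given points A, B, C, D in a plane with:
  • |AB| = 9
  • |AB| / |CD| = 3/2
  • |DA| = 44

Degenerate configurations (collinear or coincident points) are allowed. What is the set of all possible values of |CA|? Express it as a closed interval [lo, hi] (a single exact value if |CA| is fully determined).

|CA| ∈ [38, 50]  (≈ [38.0000, 50.0000])

|AB| ∈ {9}
|AD| ∈ {44}
|CD| ∈ {6}
|BD| ∈ [35, 53]
|AC| ∈ [38, 50]
|BC| ∈ [29, 59]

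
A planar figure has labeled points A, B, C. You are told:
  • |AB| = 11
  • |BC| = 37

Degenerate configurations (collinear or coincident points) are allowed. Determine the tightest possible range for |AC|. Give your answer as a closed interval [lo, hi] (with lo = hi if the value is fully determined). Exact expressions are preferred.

|AB| ∈ {11}
|BC| ∈ {37}
|AC| ∈ [26, 48]

|AC| ∈ [26, 48]  (≈ [26.0000, 48.0000])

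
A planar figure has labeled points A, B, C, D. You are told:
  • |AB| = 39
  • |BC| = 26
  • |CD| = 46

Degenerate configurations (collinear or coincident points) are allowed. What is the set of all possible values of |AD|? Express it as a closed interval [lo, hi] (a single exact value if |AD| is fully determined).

|AB| ∈ {39}
|BC| ∈ {26}
|CD| ∈ {46}
|AC| ∈ [13, 65]
|BD| ∈ [20, 72]
|AD| ∈ [0, 111]

|AD| ∈ [0, 111]  (≈ [0.0000, 111.0000])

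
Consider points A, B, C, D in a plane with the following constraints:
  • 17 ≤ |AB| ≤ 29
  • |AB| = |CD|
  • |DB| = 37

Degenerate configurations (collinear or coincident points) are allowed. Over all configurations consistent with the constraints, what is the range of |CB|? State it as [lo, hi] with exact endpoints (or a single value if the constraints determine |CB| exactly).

|CB| ∈ [8, 66]  (≈ [8.0000, 66.0000])

|AB| ∈ [17, 29]
|BD| ∈ {37}
|CD| ∈ [17, 29]
|AD| ∈ [8, 66]
|BC| ∈ [8, 66]
|AC| ∈ [0, 95]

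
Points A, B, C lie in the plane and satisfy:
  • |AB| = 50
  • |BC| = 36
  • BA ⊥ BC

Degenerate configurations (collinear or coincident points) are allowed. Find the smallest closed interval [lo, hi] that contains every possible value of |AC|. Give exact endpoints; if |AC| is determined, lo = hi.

|AC| = 2·√(949)  (≈ 61.6117)

|AB| ∈ {50}
|BC| ∈ {36}
|AC| ∈ {2·√(949)}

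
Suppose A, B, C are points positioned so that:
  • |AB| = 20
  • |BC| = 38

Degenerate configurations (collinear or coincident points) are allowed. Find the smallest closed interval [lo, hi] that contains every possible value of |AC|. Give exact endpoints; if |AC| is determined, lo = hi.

|AC| ∈ [18, 58]  (≈ [18.0000, 58.0000])

|AB| ∈ {20}
|BC| ∈ {38}
|AC| ∈ [18, 58]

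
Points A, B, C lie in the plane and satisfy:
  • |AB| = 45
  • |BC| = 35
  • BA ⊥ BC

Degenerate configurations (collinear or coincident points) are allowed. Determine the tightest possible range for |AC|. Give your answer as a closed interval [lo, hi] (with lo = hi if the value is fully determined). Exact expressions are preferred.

|AB| ∈ {45}
|BC| ∈ {35}
|AC| ∈ {5·√(130)}

|AC| = 5·√(130)  (≈ 57.0088)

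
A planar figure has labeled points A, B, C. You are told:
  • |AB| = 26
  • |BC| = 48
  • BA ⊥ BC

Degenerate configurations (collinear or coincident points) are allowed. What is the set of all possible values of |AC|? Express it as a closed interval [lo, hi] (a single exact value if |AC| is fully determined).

|AC| = 2·√(745)  (≈ 54.5894)

|AB| ∈ {26}
|BC| ∈ {48}
|AC| ∈ {2·√(745)}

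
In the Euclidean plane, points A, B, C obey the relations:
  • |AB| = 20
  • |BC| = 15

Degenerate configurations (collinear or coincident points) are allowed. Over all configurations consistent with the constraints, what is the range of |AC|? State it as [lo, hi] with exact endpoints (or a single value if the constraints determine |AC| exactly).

|AC| ∈ [5, 35]  (≈ [5.0000, 35.0000])

|AB| ∈ {20}
|BC| ∈ {15}
|AC| ∈ [5, 35]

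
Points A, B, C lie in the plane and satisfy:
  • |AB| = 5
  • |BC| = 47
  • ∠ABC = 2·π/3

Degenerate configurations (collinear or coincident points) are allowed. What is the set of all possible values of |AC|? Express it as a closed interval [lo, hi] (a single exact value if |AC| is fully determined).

|AC| = √(2469)  (≈ 49.6890)

|AB| ∈ {5}
|BC| ∈ {47}
|AC| ∈ {√(2469)}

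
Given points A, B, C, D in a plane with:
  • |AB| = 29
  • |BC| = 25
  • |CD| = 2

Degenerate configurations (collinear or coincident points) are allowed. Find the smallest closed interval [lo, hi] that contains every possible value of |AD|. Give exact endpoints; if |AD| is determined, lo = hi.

|AD| ∈ [2, 56]  (≈ [2.0000, 56.0000])

|AB| ∈ {29}
|BC| ∈ {25}
|CD| ∈ {2}
|AC| ∈ [4, 54]
|BD| ∈ [23, 27]
|AD| ∈ [2, 56]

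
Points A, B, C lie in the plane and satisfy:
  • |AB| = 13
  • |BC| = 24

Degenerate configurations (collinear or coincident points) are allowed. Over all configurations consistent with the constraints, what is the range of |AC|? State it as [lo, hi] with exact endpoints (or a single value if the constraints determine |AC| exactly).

|AB| ∈ {13}
|BC| ∈ {24}
|AC| ∈ [11, 37]

|AC| ∈ [11, 37]  (≈ [11.0000, 37.0000])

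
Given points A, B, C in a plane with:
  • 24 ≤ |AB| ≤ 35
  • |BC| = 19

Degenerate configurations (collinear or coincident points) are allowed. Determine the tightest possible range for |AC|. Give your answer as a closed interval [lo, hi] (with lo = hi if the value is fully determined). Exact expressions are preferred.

|AB| ∈ [24, 35]
|BC| ∈ {19}
|AC| ∈ [5, 54]

|AC| ∈ [5, 54]  (≈ [5.0000, 54.0000])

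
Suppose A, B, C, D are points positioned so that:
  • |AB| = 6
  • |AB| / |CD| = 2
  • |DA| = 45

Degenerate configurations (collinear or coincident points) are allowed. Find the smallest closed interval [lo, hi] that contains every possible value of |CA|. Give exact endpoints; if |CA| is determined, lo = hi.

|CA| ∈ [42, 48]  (≈ [42.0000, 48.0000])

|AB| ∈ {6}
|AD| ∈ {45}
|CD| ∈ {3}
|BD| ∈ [39, 51]
|AC| ∈ [42, 48]
|BC| ∈ [36, 54]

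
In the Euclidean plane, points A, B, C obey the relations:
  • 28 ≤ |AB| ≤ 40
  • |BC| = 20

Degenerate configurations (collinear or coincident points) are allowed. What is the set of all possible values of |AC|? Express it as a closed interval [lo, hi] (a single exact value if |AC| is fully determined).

|AB| ∈ [28, 40]
|BC| ∈ {20}
|AC| ∈ [8, 60]

|AC| ∈ [8, 60]  (≈ [8.0000, 60.0000])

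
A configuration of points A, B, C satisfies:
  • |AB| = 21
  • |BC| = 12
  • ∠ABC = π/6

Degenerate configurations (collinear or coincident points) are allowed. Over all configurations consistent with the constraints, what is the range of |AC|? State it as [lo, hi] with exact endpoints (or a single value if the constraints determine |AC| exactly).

|AB| ∈ {21}
|BC| ∈ {12}
|AC| ∈ {3·√(65 - 28·√(3))}

|AC| = 3·√(65 - 28·√(3))  (≈ 12.1870)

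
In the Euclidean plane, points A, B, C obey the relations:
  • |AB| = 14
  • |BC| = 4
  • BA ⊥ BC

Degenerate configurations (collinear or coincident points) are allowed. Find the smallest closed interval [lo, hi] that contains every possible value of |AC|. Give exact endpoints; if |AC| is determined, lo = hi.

|AC| = 2·√(53)  (≈ 14.5602)

|AB| ∈ {14}
|BC| ∈ {4}
|AC| ∈ {2·√(53)}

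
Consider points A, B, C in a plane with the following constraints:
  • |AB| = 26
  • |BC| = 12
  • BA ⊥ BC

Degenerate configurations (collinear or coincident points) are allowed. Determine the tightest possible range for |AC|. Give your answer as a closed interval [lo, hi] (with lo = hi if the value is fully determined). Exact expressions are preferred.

|AC| = 2·√(205)  (≈ 28.6356)

|AB| ∈ {26}
|BC| ∈ {12}
|AC| ∈ {2·√(205)}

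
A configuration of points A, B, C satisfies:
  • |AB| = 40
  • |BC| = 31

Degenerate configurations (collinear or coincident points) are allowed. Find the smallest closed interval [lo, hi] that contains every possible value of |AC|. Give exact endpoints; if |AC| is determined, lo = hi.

|AC| ∈ [9, 71]  (≈ [9.0000, 71.0000])

|AB| ∈ {40}
|BC| ∈ {31}
|AC| ∈ [9, 71]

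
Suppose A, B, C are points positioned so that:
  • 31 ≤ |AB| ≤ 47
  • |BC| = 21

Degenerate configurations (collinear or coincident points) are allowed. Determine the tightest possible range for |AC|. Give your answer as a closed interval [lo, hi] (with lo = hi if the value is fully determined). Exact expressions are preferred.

|AB| ∈ [31, 47]
|BC| ∈ {21}
|AC| ∈ [10, 68]

|AC| ∈ [10, 68]  (≈ [10.0000, 68.0000])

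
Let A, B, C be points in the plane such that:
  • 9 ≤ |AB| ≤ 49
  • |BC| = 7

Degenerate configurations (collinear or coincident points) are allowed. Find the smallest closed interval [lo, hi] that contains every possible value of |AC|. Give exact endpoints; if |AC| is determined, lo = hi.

|AB| ∈ [9, 49]
|BC| ∈ {7}
|AC| ∈ [2, 56]

|AC| ∈ [2, 56]  (≈ [2.0000, 56.0000])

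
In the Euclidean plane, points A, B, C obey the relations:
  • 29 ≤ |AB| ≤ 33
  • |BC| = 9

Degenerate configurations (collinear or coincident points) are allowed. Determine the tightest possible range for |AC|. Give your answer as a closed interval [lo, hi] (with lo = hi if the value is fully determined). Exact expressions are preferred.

|AB| ∈ [29, 33]
|BC| ∈ {9}
|AC| ∈ [20, 42]

|AC| ∈ [20, 42]  (≈ [20.0000, 42.0000])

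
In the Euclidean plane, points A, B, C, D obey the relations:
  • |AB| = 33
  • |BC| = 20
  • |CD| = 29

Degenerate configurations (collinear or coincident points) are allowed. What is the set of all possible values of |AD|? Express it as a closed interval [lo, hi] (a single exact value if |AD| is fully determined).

|AB| ∈ {33}
|BC| ∈ {20}
|CD| ∈ {29}
|AC| ∈ [13, 53]
|BD| ∈ [9, 49]
|AD| ∈ [0, 82]

|AD| ∈ [0, 82]  (≈ [0.0000, 82.0000])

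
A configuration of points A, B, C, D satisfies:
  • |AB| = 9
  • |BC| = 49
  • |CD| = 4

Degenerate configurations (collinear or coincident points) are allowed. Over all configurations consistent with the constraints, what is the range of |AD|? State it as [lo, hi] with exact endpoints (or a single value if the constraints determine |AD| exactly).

|AD| ∈ [36, 62]  (≈ [36.0000, 62.0000])

|AB| ∈ {9}
|BC| ∈ {49}
|CD| ∈ {4}
|AC| ∈ [40, 58]
|BD| ∈ [45, 53]
|AD| ∈ [36, 62]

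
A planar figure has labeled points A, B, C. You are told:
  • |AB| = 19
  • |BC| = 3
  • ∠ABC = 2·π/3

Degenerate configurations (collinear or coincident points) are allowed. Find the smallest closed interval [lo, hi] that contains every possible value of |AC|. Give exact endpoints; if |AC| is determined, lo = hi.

|AC| = √(427)  (≈ 20.6640)

|AB| ∈ {19}
|BC| ∈ {3}
|AC| ∈ {√(427)}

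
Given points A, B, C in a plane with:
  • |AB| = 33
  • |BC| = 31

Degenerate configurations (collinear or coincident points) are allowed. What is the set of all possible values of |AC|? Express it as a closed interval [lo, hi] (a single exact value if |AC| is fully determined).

|AB| ∈ {33}
|BC| ∈ {31}
|AC| ∈ [2, 64]

|AC| ∈ [2, 64]  (≈ [2.0000, 64.0000])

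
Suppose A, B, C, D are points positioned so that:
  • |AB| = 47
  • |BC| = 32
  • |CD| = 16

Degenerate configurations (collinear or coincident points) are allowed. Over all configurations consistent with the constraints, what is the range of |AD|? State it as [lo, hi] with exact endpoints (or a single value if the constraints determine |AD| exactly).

|AD| ∈ [0, 95]  (≈ [0.0000, 95.0000])

|AB| ∈ {47}
|BC| ∈ {32}
|CD| ∈ {16}
|AC| ∈ [15, 79]
|BD| ∈ [16, 48]
|AD| ∈ [0, 95]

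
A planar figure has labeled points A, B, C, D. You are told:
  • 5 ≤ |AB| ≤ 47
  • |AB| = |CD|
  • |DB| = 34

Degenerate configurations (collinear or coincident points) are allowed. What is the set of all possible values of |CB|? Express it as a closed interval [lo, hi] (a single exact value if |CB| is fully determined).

|AB| ∈ [5, 47]
|BD| ∈ {34}
|CD| ∈ [5, 47]
|AD| ∈ [0, 81]
|BC| ∈ [0, 81]
|AC| ∈ [0, 128]

|CB| ∈ [0, 81]  (≈ [0.0000, 81.0000])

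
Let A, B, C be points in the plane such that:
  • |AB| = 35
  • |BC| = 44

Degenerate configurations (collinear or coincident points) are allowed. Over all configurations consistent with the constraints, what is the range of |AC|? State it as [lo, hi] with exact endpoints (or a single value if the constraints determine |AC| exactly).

|AC| ∈ [9, 79]  (≈ [9.0000, 79.0000])

|AB| ∈ {35}
|BC| ∈ {44}
|AC| ∈ [9, 79]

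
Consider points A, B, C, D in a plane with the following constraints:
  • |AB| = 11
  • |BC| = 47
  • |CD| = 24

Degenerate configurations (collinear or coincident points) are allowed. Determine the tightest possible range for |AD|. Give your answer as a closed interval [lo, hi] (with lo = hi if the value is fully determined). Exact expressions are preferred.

|AB| ∈ {11}
|BC| ∈ {47}
|CD| ∈ {24}
|AC| ∈ [36, 58]
|BD| ∈ [23, 71]
|AD| ∈ [12, 82]

|AD| ∈ [12, 82]  (≈ [12.0000, 82.0000])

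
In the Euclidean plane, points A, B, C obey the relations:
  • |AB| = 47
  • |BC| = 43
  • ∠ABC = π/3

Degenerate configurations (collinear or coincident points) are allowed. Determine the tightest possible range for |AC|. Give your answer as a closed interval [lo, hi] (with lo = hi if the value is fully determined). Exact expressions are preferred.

|AC| = √(2037)  (≈ 45.1331)

|AB| ∈ {47}
|BC| ∈ {43}
|AC| ∈ {√(2037)}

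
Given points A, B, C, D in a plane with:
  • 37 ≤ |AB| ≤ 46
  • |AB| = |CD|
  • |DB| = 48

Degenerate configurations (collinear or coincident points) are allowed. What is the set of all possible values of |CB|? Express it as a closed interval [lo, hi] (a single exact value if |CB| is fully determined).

|AB| ∈ [37, 46]
|BD| ∈ {48}
|CD| ∈ [37, 46]
|AD| ∈ [2, 94]
|BC| ∈ [2, 94]
|AC| ∈ [0, 140]

|CB| ∈ [2, 94]  (≈ [2.0000, 94.0000])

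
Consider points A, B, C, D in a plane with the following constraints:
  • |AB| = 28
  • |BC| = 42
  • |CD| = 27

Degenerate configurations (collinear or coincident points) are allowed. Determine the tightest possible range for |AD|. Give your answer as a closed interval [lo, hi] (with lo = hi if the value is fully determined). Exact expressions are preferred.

|AD| ∈ [0, 97]  (≈ [0.0000, 97.0000])

|AB| ∈ {28}
|BC| ∈ {42}
|CD| ∈ {27}
|AC| ∈ [14, 70]
|BD| ∈ [15, 69]
|AD| ∈ [0, 97]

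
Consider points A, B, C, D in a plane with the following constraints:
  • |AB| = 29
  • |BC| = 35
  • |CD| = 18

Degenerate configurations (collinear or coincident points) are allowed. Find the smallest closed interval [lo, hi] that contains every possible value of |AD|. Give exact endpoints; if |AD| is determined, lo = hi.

|AD| ∈ [0, 82]  (≈ [0.0000, 82.0000])

|AB| ∈ {29}
|BC| ∈ {35}
|CD| ∈ {18}
|AC| ∈ [6, 64]
|BD| ∈ [17, 53]
|AD| ∈ [0, 82]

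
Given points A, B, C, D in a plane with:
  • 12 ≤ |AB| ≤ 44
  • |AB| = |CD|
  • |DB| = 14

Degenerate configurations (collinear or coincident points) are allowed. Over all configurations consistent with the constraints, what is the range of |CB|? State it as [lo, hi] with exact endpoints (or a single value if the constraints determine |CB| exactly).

|AB| ∈ [12, 44]
|BD| ∈ {14}
|CD| ∈ [12, 44]
|AD| ∈ [0, 58]
|BC| ∈ [0, 58]
|AC| ∈ [0, 102]

|CB| ∈ [0, 58]  (≈ [0.0000, 58.0000])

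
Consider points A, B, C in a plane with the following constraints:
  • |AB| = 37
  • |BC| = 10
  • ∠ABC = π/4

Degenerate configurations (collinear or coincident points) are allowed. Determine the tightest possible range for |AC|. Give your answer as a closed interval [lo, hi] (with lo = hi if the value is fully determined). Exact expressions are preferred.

|AC| = √(1469 - 370·√(2))  (≈ 30.7529)

|AB| ∈ {37}
|BC| ∈ {10}
|AC| ∈ {√(1469 - 370·√(2))}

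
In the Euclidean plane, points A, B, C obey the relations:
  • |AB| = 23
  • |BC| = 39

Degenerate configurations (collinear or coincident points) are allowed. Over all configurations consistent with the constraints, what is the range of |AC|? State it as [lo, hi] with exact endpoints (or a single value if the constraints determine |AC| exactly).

|AC| ∈ [16, 62]  (≈ [16.0000, 62.0000])

|AB| ∈ {23}
|BC| ∈ {39}
|AC| ∈ [16, 62]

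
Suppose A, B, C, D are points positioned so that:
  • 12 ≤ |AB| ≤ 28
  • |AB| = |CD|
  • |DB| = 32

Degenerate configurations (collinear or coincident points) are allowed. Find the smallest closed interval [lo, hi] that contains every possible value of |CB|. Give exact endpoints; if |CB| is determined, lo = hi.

|AB| ∈ [12, 28]
|BD| ∈ {32}
|CD| ∈ [12, 28]
|AD| ∈ [4, 60]
|BC| ∈ [4, 60]
|AC| ∈ [0, 88]

|CB| ∈ [4, 60]  (≈ [4.0000, 60.0000])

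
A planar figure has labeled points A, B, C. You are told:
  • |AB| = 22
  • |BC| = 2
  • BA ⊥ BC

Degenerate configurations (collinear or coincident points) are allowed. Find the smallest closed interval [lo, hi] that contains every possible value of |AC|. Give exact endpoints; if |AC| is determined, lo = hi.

|AC| = 2·√(122)  (≈ 22.0907)

|AB| ∈ {22}
|BC| ∈ {2}
|AC| ∈ {2·√(122)}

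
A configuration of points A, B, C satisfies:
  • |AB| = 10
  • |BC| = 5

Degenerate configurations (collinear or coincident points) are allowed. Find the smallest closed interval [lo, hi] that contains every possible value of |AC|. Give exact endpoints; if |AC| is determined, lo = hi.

|AB| ∈ {10}
|BC| ∈ {5}
|AC| ∈ [5, 15]

|AC| ∈ [5, 15]  (≈ [5.0000, 15.0000])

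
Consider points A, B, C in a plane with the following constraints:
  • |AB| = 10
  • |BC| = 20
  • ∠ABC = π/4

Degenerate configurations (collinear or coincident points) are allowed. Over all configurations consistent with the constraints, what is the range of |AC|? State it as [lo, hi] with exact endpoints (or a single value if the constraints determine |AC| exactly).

|AC| = 10·√(5 - 2·√(2))  (≈ 14.7363)

|AB| ∈ {10}
|BC| ∈ {20}
|AC| ∈ {10·√(5 - 2·√(2))}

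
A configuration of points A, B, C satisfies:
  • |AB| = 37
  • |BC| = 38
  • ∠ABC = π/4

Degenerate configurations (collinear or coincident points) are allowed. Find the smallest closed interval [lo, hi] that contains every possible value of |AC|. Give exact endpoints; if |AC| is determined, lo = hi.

|AC| = √(2813 - 1406·√(2))  (≈ 28.7161)

|AB| ∈ {37}
|BC| ∈ {38}
|AC| ∈ {√(2813 - 1406·√(2))}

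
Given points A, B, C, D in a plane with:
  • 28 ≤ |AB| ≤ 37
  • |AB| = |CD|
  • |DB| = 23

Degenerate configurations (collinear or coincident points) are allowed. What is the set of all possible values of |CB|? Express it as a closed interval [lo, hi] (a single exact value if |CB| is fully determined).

|CB| ∈ [5, 60]  (≈ [5.0000, 60.0000])

|AB| ∈ [28, 37]
|BD| ∈ {23}
|CD| ∈ [28, 37]
|AD| ∈ [5, 60]
|BC| ∈ [5, 60]
|AC| ∈ [0, 97]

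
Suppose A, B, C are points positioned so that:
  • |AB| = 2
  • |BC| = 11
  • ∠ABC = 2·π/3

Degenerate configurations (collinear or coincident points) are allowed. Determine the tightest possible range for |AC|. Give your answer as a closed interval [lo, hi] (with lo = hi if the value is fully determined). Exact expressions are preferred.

|AB| ∈ {2}
|BC| ∈ {11}
|AC| ∈ {7·√(3)}

|AC| = 7·√(3)  (≈ 12.1244)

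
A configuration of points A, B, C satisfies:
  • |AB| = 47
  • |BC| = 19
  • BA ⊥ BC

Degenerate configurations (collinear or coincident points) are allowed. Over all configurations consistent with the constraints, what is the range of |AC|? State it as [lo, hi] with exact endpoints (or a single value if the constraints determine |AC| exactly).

|AB| ∈ {47}
|BC| ∈ {19}
|AC| ∈ {√(2570)}

|AC| = √(2570)  (≈ 50.6952)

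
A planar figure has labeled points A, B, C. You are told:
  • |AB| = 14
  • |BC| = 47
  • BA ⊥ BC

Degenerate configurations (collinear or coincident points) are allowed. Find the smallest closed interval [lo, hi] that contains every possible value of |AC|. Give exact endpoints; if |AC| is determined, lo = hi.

|AB| ∈ {14}
|BC| ∈ {47}
|AC| ∈ {√(2405)}

|AC| = √(2405)  (≈ 49.0408)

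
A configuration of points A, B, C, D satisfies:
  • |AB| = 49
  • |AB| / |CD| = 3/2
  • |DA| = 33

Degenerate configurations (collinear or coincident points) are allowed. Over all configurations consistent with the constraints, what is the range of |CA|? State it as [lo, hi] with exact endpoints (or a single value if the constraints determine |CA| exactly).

|CA| ∈ [1/3, 197/3]  (≈ [0.3333, 65.6667])

|AB| ∈ {49}
|AD| ∈ {33}
|CD| ∈ {98/3}
|BD| ∈ [16, 82]
|AC| ∈ [1/3, 197/3]
|BC| ∈ [0, 344/3]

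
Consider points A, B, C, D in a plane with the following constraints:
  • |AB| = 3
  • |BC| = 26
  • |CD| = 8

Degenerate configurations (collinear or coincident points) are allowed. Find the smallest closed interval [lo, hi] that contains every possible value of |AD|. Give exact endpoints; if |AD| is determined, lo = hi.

|AB| ∈ {3}
|BC| ∈ {26}
|CD| ∈ {8}
|AC| ∈ [23, 29]
|BD| ∈ [18, 34]
|AD| ∈ [15, 37]

|AD| ∈ [15, 37]  (≈ [15.0000, 37.0000])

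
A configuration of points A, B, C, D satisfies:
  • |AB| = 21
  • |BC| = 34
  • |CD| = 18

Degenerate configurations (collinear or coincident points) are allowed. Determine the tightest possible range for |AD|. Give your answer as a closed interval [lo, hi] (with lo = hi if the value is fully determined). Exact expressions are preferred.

|AD| ∈ [0, 73]  (≈ [0.0000, 73.0000])

|AB| ∈ {21}
|BC| ∈ {34}
|CD| ∈ {18}
|AC| ∈ [13, 55]
|BD| ∈ [16, 52]
|AD| ∈ [0, 73]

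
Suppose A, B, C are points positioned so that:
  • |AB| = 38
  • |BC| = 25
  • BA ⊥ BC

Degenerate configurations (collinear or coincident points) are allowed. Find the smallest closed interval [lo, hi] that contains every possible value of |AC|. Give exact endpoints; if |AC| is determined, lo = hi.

|AB| ∈ {38}
|BC| ∈ {25}
|AC| ∈ {√(2069)}

|AC| = √(2069)  (≈ 45.4863)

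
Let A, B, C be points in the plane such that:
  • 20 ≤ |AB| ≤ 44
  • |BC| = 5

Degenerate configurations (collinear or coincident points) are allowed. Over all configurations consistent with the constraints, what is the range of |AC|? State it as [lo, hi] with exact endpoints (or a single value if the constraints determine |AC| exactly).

|AC| ∈ [15, 49]  (≈ [15.0000, 49.0000])

|AB| ∈ [20, 44]
|BC| ∈ {5}
|AC| ∈ [15, 49]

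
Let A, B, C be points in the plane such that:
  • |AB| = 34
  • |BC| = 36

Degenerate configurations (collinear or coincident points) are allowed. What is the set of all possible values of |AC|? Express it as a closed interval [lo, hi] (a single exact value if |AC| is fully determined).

|AC| ∈ [2, 70]  (≈ [2.0000, 70.0000])

|AB| ∈ {34}
|BC| ∈ {36}
|AC| ∈ [2, 70]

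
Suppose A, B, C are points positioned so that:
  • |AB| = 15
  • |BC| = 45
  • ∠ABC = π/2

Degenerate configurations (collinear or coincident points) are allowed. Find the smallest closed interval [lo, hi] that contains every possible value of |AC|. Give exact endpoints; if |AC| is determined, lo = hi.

|AC| = 15·√(10)  (≈ 47.4342)

|AB| ∈ {15}
|BC| ∈ {45}
|AC| ∈ {15·√(10)}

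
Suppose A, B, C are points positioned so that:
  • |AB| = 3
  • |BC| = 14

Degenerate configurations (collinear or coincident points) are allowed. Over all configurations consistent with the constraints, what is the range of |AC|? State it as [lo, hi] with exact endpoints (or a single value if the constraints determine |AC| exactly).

|AC| ∈ [11, 17]  (≈ [11.0000, 17.0000])

|AB| ∈ {3}
|BC| ∈ {14}
|AC| ∈ [11, 17]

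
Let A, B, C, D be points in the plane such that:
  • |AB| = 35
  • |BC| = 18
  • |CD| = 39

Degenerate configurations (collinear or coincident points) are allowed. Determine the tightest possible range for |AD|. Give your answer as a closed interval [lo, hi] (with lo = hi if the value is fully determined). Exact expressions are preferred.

|AB| ∈ {35}
|BC| ∈ {18}
|CD| ∈ {39}
|AC| ∈ [17, 53]
|BD| ∈ [21, 57]
|AD| ∈ [0, 92]

|AD| ∈ [0, 92]  (≈ [0.0000, 92.0000])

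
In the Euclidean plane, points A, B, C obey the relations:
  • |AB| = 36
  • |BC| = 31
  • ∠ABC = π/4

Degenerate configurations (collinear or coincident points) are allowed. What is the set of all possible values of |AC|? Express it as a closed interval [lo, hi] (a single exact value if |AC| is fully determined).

|AB| ∈ {36}
|BC| ∈ {31}
|AC| ∈ {√(2257 - 1116·√(2))}

|AC| = √(2257 - 1116·√(2))  (≈ 26.0526)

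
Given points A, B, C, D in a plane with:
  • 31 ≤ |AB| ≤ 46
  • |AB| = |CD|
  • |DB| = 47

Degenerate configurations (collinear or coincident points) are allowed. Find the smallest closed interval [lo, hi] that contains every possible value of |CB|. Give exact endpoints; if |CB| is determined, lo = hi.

|CB| ∈ [1, 93]  (≈ [1.0000, 93.0000])

|AB| ∈ [31, 46]
|BD| ∈ {47}
|CD| ∈ [31, 46]
|AD| ∈ [1, 93]
|BC| ∈ [1, 93]
|AC| ∈ [0, 139]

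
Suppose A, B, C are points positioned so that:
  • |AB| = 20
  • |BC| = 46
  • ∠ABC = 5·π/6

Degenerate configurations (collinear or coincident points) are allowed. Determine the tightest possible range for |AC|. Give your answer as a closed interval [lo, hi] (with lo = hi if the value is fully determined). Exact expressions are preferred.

|AB| ∈ {20}
|BC| ∈ {46}
|AC| ∈ {2·√(230·√(3) + 629)}

|AC| = 2·√(230·√(3) + 629)  (≈ 64.1053)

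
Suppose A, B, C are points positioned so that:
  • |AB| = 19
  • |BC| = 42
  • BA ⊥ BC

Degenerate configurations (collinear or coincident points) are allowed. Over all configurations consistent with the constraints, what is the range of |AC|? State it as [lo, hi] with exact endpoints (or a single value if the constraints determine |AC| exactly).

|AB| ∈ {19}
|BC| ∈ {42}
|AC| ∈ {5·√(85)}

|AC| = 5·√(85)  (≈ 46.0977)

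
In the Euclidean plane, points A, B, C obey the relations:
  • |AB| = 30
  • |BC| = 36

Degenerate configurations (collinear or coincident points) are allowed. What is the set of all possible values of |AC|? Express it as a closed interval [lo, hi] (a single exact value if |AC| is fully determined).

|AC| ∈ [6, 66]  (≈ [6.0000, 66.0000])

|AB| ∈ {30}
|BC| ∈ {36}
|AC| ∈ [6, 66]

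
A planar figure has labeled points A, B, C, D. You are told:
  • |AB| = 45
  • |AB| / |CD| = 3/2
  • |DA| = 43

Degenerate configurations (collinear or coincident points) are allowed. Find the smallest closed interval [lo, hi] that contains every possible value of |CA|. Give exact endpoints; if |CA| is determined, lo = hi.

|CA| ∈ [13, 73]  (≈ [13.0000, 73.0000])

|AB| ∈ {45}
|AD| ∈ {43}
|CD| ∈ {30}
|BD| ∈ [2, 88]
|AC| ∈ [13, 73]
|BC| ∈ [0, 118]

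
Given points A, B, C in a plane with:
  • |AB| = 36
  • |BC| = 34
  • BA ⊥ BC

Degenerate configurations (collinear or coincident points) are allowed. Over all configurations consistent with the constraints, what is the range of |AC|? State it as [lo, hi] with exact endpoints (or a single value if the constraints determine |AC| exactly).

|AB| ∈ {36}
|BC| ∈ {34}
|AC| ∈ {2·√(613)}

|AC| = 2·√(613)  (≈ 49.5177)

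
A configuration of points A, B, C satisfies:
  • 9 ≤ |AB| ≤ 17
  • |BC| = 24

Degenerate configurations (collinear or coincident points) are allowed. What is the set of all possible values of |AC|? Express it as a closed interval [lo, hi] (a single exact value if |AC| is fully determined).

|AC| ∈ [7, 41]  (≈ [7.0000, 41.0000])

|AB| ∈ [9, 17]
|BC| ∈ {24}
|AC| ∈ [7, 41]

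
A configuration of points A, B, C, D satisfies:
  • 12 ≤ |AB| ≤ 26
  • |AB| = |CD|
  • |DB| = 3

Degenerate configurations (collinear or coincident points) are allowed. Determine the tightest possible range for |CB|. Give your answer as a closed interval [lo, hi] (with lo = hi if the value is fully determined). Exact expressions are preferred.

|CB| ∈ [9, 29]  (≈ [9.0000, 29.0000])

|AB| ∈ [12, 26]
|BD| ∈ {3}
|CD| ∈ [12, 26]
|AD| ∈ [9, 29]
|BC| ∈ [9, 29]
|AC| ∈ [0, 55]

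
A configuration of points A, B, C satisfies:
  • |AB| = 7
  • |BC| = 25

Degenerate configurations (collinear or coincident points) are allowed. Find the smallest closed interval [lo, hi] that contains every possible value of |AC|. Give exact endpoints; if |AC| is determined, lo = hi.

|AC| ∈ [18, 32]  (≈ [18.0000, 32.0000])

|AB| ∈ {7}
|BC| ∈ {25}
|AC| ∈ [18, 32]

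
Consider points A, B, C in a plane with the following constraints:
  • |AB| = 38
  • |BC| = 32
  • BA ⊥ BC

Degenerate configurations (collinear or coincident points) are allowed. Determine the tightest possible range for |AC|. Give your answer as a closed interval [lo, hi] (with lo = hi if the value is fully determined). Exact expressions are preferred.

|AB| ∈ {38}
|BC| ∈ {32}
|AC| ∈ {2·√(617)}

|AC| = 2·√(617)  (≈ 49.6790)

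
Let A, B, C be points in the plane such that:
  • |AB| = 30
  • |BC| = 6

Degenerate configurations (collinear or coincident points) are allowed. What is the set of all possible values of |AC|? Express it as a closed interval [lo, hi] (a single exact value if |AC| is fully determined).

|AC| ∈ [24, 36]  (≈ [24.0000, 36.0000])

|AB| ∈ {30}
|BC| ∈ {6}
|AC| ∈ [24, 36]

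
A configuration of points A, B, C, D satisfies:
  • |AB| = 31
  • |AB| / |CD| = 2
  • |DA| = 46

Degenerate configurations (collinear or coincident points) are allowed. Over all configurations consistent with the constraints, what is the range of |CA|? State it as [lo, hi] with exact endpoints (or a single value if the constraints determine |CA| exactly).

|AB| ∈ {31}
|AD| ∈ {46}
|CD| ∈ {31/2}
|BD| ∈ [15, 77]
|AC| ∈ [61/2, 123/2]
|BC| ∈ [0, 185/2]

|CA| ∈ [61/2, 123/2]  (≈ [30.5000, 61.5000])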